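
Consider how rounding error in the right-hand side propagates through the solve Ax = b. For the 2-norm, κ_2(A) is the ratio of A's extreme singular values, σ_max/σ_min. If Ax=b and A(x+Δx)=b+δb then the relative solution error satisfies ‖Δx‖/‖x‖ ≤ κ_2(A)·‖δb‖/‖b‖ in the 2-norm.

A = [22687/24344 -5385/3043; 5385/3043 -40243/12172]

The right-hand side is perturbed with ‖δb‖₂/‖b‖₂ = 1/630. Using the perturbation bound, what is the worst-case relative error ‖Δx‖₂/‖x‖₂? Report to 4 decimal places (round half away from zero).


form AᵀA = [8202721/2050624 -1922445/256328; -1922445/256328 7209241/512656] with trace 37039685/2050624 and determinant 83521/32809984
eigenvalues of AᵀA: λ = (tr ± √(tr²−4·det))/2 = 289/16, 289/2050624
κ_2(A) = √(λ_max/λ_min) = √((289/16) / (289/2050624)) = 358.0000
perturbation bound = 358.0000·1/630 = 0.5683

0.5683


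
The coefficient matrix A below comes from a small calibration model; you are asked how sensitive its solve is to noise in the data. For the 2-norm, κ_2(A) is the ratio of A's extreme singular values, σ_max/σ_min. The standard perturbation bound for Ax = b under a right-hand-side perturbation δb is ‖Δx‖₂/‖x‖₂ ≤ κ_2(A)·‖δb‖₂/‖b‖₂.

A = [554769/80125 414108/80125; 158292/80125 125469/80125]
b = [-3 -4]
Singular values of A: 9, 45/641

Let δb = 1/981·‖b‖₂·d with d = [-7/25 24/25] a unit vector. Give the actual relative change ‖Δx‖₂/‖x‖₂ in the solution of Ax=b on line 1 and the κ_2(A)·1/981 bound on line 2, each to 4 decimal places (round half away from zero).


σ_max = 9, σ_min = 45/641
κ = σ_max/σ_min = 9/(45/641) = 128.2000
worst-case relative error ≤ 128.2000 × 1/981 = 0.1307
solve Ax = b  →  x = [25.2844 -34.4533]
‖b‖ = 5.0000, ‖x‖ = 42.7356
with δb = [-0.0014 0.0049], A·Δx = δb → ‖Δx‖ = 0.0726
relative error = 0.0017
realised/bound (from unrounded values) ≈ 0.0130

0.0017
0.1307


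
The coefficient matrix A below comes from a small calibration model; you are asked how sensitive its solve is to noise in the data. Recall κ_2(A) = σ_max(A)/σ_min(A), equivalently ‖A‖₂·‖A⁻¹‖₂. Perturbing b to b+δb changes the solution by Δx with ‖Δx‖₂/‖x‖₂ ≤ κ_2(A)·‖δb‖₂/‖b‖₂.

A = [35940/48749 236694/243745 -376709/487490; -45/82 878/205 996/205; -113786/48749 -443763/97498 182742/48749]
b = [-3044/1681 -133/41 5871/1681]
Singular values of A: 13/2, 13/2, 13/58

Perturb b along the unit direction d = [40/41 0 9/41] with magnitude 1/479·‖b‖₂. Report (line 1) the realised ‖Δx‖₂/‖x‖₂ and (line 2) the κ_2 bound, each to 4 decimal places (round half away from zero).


largest singular value 13/2, smallest 13/58
condition number: (13/2) ÷ (13/58) = 29.0000
bound on ‖Δx‖/‖x‖: κ·ε = 29.0000·1/479 = 0.0605
solve Ax = b  →  x = [-4.2959 0.2817 -1.4012]
‖b‖₂ = 5.0990 and ‖x‖₂ = 4.5274
Δx = A⁻¹·δb where δb = 1/479·5.0990·d; ‖Δx‖ = 0.0475
realised ‖Δx‖/‖x‖ = 0.0105
tightness: 0.0105 against a bound of 0.0605 (unrounded ratio ≈ 0.1733)

0.0105
0.0605


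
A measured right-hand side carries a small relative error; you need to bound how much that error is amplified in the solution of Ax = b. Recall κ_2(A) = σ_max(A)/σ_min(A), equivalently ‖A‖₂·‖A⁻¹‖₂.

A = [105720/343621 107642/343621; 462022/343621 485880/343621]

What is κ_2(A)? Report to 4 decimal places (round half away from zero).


AᵀA = [4608116/2422109 4838400/2422109; 4838400/2422109 5080436/2422109]; tr = 334088/83521, det = 16/83521
λ_max, λ_min = (334088/83521 ± √111609446400/6975757441)/2 = 4, 4/83521
so κ_2 = √(4 / (4/83521)) = 289.0000

289.0000


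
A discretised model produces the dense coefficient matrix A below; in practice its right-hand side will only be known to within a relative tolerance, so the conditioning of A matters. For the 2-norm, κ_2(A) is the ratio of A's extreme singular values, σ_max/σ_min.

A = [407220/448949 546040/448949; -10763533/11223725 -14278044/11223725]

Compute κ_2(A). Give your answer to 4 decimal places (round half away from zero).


AᵀA = [260994319729/149788350625 347985972972/149788350625; 347985972972/149788350625 463986137296/149788350625]; tr = 28999218281/5991534025, det = 937024/5991534025
solving λ² − 28999218281/5991534025·λ + 937024/5991534025 = 0 gives λ = 121/25, 7744/239661361
so κ_2 = √((121/25) / (7744/239661361)) = 387.0250

387.0250


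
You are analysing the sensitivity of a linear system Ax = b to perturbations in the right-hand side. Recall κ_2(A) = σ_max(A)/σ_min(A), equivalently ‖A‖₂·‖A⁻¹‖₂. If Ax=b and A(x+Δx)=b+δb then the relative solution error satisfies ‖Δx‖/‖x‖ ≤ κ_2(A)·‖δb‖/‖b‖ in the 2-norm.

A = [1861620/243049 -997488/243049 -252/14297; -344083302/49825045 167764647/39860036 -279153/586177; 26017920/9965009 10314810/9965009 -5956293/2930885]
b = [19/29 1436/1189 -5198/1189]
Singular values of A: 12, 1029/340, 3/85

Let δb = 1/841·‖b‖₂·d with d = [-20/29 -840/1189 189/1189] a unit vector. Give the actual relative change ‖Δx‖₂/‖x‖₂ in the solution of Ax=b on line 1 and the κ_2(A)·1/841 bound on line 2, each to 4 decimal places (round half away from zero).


from the listed singular values, σ₁ = 12, σ_n = 3/85
κ_2(A) = 12 / (3/85) = 340.0000
bound on ‖Δx‖/‖x‖: κ·ε = 340.0000·1/841 = 0.4043
solve Ax = b  →  x = [-18.9147 -35.2880 -40.1230]
2-norm of b is 4.5826; of x, 56.6821
with δb = [-0.0038 -0.0038 0.0009], A·Δx = δb → ‖Δx‖ = 0.1544
relative error = 0.0027
so the bound overstates the realised error by a factor of ≈ 148.4287 (computed from the unrounded values)

0.0027
0.4043


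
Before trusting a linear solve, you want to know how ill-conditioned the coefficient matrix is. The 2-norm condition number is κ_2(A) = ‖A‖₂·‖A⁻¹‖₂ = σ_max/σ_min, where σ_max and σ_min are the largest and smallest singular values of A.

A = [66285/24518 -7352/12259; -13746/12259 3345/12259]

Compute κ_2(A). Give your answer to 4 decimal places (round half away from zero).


AᵀA = [30470481/3556996 -1713870/889249; -1713870/889249 386041/889249]; tr = 19045/2116, det = 9/2116
char-poly roots: 9 and 1/2116
σ_max=√9=3, σ_min=√(1/2116)=(1/46) → κ = 138.0000

138.0000


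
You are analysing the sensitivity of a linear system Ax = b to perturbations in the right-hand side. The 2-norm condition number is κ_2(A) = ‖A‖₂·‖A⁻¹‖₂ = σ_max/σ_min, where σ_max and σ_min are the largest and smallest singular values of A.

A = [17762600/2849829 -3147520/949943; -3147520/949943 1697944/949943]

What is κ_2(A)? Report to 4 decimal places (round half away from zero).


394.4400

AᵀA = [1400248782400/28102163769 -248931061760/9367387923; -248931061760/9367387923 44255695424/3122462641]; tr = 6223356544/97239321, det = 2560000/97239321
λ_max, λ_min = (6223356544/97239321 ± √38729170943100583936/9455485548541041)/2 = 64, 40000/97239321
σ_max=√64=8, σ_min=√(40000/97239321)=(200/9861) → κ = 394.4400


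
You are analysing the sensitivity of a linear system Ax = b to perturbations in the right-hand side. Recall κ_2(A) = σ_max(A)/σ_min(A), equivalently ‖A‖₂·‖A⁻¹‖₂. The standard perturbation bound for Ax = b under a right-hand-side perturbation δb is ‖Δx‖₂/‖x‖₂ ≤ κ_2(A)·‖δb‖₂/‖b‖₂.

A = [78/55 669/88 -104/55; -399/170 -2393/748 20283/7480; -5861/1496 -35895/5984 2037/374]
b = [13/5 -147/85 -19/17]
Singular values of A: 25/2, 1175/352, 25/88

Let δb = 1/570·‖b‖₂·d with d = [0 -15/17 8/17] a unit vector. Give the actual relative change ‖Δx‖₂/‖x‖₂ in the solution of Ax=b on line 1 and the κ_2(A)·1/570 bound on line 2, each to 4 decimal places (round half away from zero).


0.0058
0.0772

largest singular value 25/2, smallest 25/88
κ = σ_max/σ_min = (25/2)/(25/88) = 44.0000
worst-case relative error ≤ 44.0000 × 1/570 = 0.0772
solve Ax = b  →  x = [2.7586 0.3717 2.1885]
‖b‖₂ = 3.3166 and ‖x‖₂ = 3.5409
re-solving with b+δb shifts x by Δx of norm 0.0205
relative error = 0.0058
tightness: 0.0058 against a bound of 0.0772 (unrounded ratio ≈ 0.0749)


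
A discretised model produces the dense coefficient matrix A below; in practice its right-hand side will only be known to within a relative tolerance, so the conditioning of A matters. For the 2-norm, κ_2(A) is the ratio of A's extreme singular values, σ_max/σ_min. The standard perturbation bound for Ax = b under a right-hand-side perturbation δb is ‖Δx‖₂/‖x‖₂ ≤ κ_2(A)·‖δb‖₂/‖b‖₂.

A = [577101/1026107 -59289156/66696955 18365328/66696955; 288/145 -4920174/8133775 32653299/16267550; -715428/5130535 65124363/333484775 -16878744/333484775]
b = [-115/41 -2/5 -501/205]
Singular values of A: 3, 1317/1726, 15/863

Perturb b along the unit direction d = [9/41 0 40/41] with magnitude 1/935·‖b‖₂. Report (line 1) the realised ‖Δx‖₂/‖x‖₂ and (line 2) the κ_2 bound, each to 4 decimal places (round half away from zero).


from the listed singular values, σ₁ = 3, σ_n = 15/863
κ_2(A) = 3 / (15/863) = 172.6000
worst-case relative error ≤ 172.6000 × 1/935 = 0.1846
solve Ax = b  →  x = [124.7563 48.2948 -109.0927]
‖b‖ = 3.7417, ‖x‖ = 172.6202
with δb = [0.0009 0.0000 0.0039], A·Δx = δb → ‖Δx‖ = 0.2302
dividing the unrounded norms, ‖Δx‖/‖x‖ = 0.0013
realised/bound (from unrounded values) ≈ 0.0072

0.0013
0.1846


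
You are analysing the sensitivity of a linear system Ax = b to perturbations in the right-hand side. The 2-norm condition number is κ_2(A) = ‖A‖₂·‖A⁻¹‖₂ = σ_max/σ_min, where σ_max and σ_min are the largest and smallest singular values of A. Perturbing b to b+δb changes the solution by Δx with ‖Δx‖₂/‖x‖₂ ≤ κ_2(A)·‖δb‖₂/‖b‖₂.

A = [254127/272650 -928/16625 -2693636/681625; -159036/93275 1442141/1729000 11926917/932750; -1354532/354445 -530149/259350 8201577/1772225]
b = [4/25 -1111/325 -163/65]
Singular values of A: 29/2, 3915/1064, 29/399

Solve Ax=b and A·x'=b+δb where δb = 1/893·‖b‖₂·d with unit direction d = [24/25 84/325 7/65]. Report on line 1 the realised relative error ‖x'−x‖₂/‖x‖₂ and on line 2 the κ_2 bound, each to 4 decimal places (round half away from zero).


from the listed singular values, σ₁ = 29/2, σ_n = 29/399
condition number: (29/2) ÷ (29/399) = 199.5000
bound on ‖Δx‖/‖x‖: κ·ε = 199.5000·1/893 = 0.2234
solve Ax = b  →  x = [-7.7812 11.1700 -2.0335]
2-norm of b is 4.2426; of x, 13.7641
δb = ε·‖b‖·d = [0.0046 0.0012 0.0005]; solving A·Δx = δb gives ‖Δx‖ = 0.0654
dividing the unrounded norms, ‖Δx‖/‖x‖ = 0.0047
tightness: 0.0047 against a bound of 0.2234 (unrounded ratio ≈ 0.0213)

0.0047
0.2234


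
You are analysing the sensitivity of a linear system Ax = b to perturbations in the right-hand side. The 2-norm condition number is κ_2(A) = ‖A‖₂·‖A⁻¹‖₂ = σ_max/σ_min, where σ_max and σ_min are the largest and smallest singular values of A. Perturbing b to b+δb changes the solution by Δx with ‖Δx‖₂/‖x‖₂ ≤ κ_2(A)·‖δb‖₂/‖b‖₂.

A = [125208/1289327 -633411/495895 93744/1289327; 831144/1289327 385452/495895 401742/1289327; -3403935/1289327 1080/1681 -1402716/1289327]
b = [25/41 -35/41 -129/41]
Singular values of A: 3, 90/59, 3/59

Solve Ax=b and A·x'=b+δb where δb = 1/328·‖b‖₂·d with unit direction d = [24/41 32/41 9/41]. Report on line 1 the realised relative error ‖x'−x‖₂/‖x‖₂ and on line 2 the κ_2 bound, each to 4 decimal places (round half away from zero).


0.0101
0.1799

σ_max = 3, σ_min = 3/59
κ = σ_max/σ_min = 3/(3/59) = 59.0000
bound on ‖Δx‖/‖x‖: κ·ε = 59.0000·1/328 = 0.1799
solve Ax = b  →  x = [8.3318 -0.8591 -17.8340]
‖b‖₂ = 3.3166 and ‖x‖₂ = 19.7030
δb = ε·‖b‖·d = [0.0059 0.0079 0.0022]; solving A·Δx = δb gives ‖Δx‖ = 0.1989
dividing the unrounded norms, ‖Δx‖/‖x‖ = 0.0101
realised/bound (from unrounded values) ≈ 0.0561


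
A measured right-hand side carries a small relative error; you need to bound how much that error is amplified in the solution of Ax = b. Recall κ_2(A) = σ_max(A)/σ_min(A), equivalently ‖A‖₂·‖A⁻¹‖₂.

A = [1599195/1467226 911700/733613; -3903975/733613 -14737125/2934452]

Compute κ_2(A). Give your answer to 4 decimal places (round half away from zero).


M = AᵀA = [37787928525/1280637796 35960344875/1280637796; 35960344875/1280637796 137110055625/5122551184]. tr(M)=342760725/6091024, det(M)=31640625/24364096
eigenvalues of AᵀA: λ = (tr ± √(tr²−4·det))/2 = 225/4, 140625/6091024
κ = σ_max/σ_min = (15/2)/(375/2468) = 49.3600

49.3600


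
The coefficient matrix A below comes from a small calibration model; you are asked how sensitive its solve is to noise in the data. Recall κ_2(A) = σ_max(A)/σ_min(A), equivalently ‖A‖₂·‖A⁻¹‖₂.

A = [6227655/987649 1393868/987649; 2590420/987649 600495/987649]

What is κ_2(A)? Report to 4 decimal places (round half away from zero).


370.6000

AᵀA = [269195044825/5771896729 60568421760/5771896729; 60568421760/5771896729 13629954121/5771896729]; tr = 168248066/3433609, det = 60025/3433609
char-poly roots: 49 and 1225/3433609
κ = σ_max/σ_min = 7/(35/1853) = 370.6000


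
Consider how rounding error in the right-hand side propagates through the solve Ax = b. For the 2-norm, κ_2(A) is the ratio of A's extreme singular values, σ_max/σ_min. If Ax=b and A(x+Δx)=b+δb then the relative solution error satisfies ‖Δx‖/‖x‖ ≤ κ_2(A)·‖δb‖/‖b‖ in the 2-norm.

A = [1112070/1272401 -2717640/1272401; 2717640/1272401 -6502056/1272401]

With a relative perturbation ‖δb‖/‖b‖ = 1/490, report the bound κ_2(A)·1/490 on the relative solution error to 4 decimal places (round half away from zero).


0.7683

M = AᵀA = [51019330500/9579907129 -122440552560/9579907129; -122440552560/9579907129 293859759744/9579907129]. tr(M)=2040704676/56685841, det(M)=518400/56685841
λ_max, λ_min = (2040704676/56685841 ± √4164358030888367376/3213284569877281)/2 = 36, 14400/56685841
κ_2(A) = √(λ_max/λ_min) = √(36 / (14400/56685841)) = 376.4500
worst-case relative error ≤ 376.4500 × 1/490 = 0.7683


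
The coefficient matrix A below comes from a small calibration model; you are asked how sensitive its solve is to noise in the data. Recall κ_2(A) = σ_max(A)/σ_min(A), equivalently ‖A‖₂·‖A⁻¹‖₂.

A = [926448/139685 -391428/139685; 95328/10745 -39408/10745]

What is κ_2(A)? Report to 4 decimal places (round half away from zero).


268.6250

AᵀA = [95763246336/780475969 -39900703680/780475969; -39900703680/780475969 16626850704/780475969]; tr = 665030160/4618201, det = 1327104/4618201
solving λ² − 665030160/4618201·λ + 1327104/4618201 = 0 gives λ = 144, 9216/4618201
κ = σ_max/σ_min = 12/(96/2149) = 268.6250


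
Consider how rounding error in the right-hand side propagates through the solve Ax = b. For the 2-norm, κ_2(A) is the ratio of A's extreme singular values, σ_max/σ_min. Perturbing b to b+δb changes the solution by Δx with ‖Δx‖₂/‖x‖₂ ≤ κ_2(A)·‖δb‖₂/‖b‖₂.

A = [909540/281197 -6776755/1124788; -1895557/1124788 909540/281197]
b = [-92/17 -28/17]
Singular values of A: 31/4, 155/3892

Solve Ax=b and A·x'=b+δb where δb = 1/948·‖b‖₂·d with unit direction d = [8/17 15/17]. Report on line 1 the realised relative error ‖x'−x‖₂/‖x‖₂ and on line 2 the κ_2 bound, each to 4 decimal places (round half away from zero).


largest singular value 31/4, smallest 155/3892
κ = σ_max/σ_min = (31/4)/(155/3892) = 194.6000
κ_2(A)·‖δb‖/‖b‖ = 0.2053
solve Ax = b  →  x = [-88.8653 -46.8099]
‖b‖₂ = 5.6569 and ‖x‖₂ = 100.4400
re-solving with b+δb shifts x by Δx of norm 0.1498
dividing the unrounded norms, ‖Δx‖/‖x‖ = 0.0015
tightness: 0.0015 against a bound of 0.2053 (unrounded ratio ≈ 0.0073)

0.0015
0.2053


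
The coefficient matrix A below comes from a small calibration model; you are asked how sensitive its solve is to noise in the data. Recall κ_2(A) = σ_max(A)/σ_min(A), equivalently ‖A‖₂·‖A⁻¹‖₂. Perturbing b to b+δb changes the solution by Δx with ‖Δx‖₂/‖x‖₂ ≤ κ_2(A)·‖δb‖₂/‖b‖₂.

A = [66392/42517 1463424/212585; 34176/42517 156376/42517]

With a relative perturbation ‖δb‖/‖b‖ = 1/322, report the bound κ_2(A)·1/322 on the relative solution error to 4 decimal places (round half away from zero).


0.9472

M = AᵀA = [19293760/6255001 428654592/31275005; 428654592/31275005 9525765184/156375025]. tr(M)=5953664/93025, det(M)=4096/93025
eigenvalues of AᵀA: λ = (tr ± √(tr²−4·det))/2 = 64, 64/93025
σ_max=√64=8, σ_min=√(64/93025)=(8/305) → κ = 305.0000
κ_2(A)·‖δb‖/‖b‖ = 0.9472


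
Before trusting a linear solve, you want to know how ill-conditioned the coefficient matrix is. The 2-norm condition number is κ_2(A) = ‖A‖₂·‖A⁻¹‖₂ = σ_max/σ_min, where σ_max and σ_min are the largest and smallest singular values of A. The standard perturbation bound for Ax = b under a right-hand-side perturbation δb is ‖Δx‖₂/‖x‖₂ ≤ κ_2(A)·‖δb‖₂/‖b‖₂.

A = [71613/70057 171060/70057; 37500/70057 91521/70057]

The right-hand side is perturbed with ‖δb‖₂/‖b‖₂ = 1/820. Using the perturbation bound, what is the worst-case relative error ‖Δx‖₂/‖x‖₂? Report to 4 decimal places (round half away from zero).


form AᵀA = [22611321/16982641 54263520/16982641; 54263520/16982641 130233969/16982641] with trace 904410/100489 and determinant 81/100489
char-poly roots: 9 and 9/100489
κ = σ_max/σ_min = 3/(3/317) = 317.0000
perturbation bound = 317.0000·1/820 = 0.3866

0.3866


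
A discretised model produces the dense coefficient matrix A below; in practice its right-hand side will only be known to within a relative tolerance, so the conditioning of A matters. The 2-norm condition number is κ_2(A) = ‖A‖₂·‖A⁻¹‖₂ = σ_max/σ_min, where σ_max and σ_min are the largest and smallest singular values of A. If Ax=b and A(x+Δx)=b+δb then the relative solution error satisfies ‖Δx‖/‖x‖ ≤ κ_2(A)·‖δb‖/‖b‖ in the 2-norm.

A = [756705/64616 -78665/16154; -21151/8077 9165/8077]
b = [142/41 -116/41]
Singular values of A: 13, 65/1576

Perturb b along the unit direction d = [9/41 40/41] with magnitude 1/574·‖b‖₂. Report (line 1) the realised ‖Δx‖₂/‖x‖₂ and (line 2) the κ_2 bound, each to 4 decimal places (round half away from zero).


largest singular value 13, smallest 65/1576
κ = σ_max/σ_min = 13/(65/1576) = 315.2000
bound on ‖Δx‖/‖x‖: κ·ε = 315.2000·1/574 = 0.5491
solve Ax = b  →  x = [-18.3669 -44.8805]
2-norm of b is 4.4721; of x, 48.4933
with δb = [0.0017 0.0076], A·Δx = δb → ‖Δx‖ = 0.1889
dividing the unrounded norms, ‖Δx‖/‖x‖ = 0.0039
realised/bound (from unrounded values) ≈ 0.0071

0.0039
0.5491


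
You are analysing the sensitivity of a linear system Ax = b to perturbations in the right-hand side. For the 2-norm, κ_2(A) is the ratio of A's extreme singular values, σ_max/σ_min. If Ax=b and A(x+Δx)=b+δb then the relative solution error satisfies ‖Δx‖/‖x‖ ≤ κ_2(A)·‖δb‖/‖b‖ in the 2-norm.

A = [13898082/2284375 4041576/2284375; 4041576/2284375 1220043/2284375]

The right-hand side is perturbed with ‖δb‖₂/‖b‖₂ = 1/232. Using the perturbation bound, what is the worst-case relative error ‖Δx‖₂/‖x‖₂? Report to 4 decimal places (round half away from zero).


1.5754

AᵀA = [335185631748/8349390625 97761681864/8349390625; 97761681864/8349390625 28516546377/8349390625]; tr = 116384697/2671805, det = 4743684/333975625
solving λ² − 116384697/2671805·λ + 4743684/333975625 = 0 gives λ = 1089/25, 4356/13359025
κ = σ_max/σ_min = (33/5)/(66/3655) = 365.5000
perturbation bound = 365.5000·1/232 = 1.5754


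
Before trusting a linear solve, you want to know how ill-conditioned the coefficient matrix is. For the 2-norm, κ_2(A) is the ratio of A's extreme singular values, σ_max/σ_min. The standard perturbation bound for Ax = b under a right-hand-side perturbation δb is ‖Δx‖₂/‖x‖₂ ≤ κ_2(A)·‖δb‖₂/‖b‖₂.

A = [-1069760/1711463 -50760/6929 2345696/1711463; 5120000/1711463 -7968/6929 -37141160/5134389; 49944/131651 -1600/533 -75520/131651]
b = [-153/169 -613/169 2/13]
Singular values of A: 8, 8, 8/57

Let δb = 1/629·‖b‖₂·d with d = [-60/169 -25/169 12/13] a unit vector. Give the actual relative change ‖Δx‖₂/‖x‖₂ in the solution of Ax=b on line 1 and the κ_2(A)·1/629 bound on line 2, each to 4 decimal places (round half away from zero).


0.0059
0.0906

from the listed singular values, σ₁ = 8, σ_n = 8/57
κ_2(A) = 8 / (8/57) = 57.0000
perturbation bound = 57.0000·1/629 = 0.0906
solve Ax = b  →  x = [6.4151 0.1616 3.1288]
2-norm of b is 3.7417; of x, 7.1392
δb = ε·‖b‖·d = [-0.0021 -0.0009 0.0055]; solving A·Δx = δb gives ‖Δx‖ = 0.0424
relative error = 0.0059
tightness: 0.0059 against a bound of 0.0906 (unrounded ratio ≈ 0.0655)


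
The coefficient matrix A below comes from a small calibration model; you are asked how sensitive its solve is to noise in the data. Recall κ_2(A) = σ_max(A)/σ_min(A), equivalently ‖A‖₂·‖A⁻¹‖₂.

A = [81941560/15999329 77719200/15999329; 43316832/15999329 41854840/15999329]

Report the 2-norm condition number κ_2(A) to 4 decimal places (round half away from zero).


AᵀA = [29725838026816/885738852769 28309520977920/885738852769; 28309520977920/885738852769 26962289550400/885738852769]; tr = 67405621376/1053197209, det = 64000000/1053197209
solving λ² − 67405621376/1053197209·λ + 64000000/1053197209 = 0 gives λ = 64, 1000000/1053197209
κ = σ_max/σ_min = 8/(1000/32453) = 259.6240

259.6240


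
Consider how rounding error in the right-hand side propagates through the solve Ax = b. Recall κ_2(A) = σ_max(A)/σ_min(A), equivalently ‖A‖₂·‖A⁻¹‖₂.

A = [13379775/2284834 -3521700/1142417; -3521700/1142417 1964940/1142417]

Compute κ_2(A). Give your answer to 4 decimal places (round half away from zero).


AᵀA = [791099870625/18063897604 -105466110750/4515974401; -105466110750/4515974401 56274602400/4515974401]; tr = 3516257025/62504836, det = 5062500/15626209
λ_max, λ_min = (3516257025/62504836 ± √12359000574145850625/3906854523386896)/2 = 225/4, 90000/15626209
κ = σ_max/σ_min = (15/2)/(300/3953) = 98.8250

98.8250


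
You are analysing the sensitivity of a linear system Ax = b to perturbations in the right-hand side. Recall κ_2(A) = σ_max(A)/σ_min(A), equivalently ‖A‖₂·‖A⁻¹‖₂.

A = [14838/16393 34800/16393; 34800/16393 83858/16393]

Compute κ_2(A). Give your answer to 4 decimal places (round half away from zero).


291.0000

AᵀA = [8468676/1590121 20323200/1590121; 20323200/1590121 48776356/1590121]; tr = 338728/9409, det = 144/9409
char-poly roots: 36 and 4/9409
κ_2(A) = √(λ_max/λ_min) = √(36 / (4/9409)) = 291.0000


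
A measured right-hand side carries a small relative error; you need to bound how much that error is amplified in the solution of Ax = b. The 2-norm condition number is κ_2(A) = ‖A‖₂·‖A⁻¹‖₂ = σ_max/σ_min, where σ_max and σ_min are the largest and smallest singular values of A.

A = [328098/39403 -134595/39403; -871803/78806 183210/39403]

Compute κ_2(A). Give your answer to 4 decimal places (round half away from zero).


M = AᵀA = [1190633661225/6210385636 -124021864125/1552596409; -124021864125/1552596409 51681718125/1552596409]. tr(M)=8268405525/36747844, det(M)=31640625/36747844
λ_max, λ_min = (8268405525/36747844 ± √68361879026844275625/1350404038648336)/2 = 225, 140625/36747844
so κ_2 = √(225 / (140625/36747844)) = 242.4800

242.4800


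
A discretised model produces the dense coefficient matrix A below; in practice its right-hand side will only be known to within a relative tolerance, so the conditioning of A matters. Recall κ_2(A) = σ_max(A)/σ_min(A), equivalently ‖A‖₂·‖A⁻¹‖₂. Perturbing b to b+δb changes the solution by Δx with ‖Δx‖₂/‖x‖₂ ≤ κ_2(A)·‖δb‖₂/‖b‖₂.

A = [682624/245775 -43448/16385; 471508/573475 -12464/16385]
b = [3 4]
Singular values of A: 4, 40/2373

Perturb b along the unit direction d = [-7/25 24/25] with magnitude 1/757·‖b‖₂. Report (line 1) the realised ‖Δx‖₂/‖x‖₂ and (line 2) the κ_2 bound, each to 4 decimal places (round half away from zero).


σ_max = 4, σ_min = 40/2373
κ_2(A) = 4 / (40/2373) = 237.3000
worst-case relative error ≤ 237.3000 × 1/757 = 0.3135
solve Ax = b  →  x = [123.4655 128.1888]
2-norm of b is 5.0000; of x, 177.9778
Δx = A⁻¹·δb where δb = 1/757·5.0000·d; ‖Δx‖ = 0.3918
relative error = 0.0022
realised/bound (from unrounded values) ≈ 0.0070

0.0022
0.3135


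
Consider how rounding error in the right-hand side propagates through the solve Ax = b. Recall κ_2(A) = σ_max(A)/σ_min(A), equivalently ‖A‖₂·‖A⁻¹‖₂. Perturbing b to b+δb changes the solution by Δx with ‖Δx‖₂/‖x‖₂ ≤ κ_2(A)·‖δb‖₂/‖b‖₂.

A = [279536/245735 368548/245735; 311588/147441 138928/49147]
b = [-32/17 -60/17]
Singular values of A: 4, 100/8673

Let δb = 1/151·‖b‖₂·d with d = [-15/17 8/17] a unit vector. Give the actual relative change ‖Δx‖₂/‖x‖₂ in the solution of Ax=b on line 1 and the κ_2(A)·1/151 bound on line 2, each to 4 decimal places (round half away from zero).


largest singular value 4, smallest 100/8673
κ_2(A) = 4 / (100/8673) = 346.9200
perturbation bound = 346.9200·1/151 = 2.2975
solve Ax = b  →  x = [-0.6000 -0.8000]
‖b‖₂ = 4.0000 and ‖x‖₂ = 1.0000
re-solving with b+δb shifts x by Δx of norm 2.2975
dividing the unrounded norms, ‖Δx‖/‖x‖ = 2.2975
tightness: 2.2975 against a bound of 2.2975; the bound is attained (ratio 1)

2.2975
2.2975


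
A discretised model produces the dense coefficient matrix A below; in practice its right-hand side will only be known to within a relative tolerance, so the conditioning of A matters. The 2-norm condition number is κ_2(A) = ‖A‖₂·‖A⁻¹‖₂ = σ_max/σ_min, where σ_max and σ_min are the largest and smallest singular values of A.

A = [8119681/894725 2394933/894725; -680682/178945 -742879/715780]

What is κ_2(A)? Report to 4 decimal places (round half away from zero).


AᵀA = [458653367869/4736880625 267532476309/9473761250; 267532476309/9473761250 624662694721/75790090000]; tr = 12740986529/121264144, det = 70644025/121264144
char-poly roots: 1681/16 and 42025/7579009
κ = σ_max/σ_min = (41/4)/(205/2753) = 137.6500

137.6500


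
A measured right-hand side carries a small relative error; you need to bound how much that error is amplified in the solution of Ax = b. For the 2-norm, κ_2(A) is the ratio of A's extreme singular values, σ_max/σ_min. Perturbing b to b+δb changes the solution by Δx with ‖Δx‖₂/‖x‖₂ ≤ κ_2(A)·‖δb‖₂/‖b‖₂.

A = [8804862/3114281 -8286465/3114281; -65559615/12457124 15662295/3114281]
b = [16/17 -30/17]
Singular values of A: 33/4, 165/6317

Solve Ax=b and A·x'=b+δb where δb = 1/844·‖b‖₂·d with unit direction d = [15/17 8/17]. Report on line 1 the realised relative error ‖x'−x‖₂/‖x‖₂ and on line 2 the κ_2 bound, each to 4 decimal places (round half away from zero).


from the listed singular values, σ₁ = 33/4, σ_n = 165/6317
κ = σ_max/σ_min = (33/4)/(165/6317) = 315.8500
perturbation bound = 315.8500·1/844 = 0.3742
solve Ax = b  →  x = [0.1755 -0.1672]
‖b‖ = 2.0000, ‖x‖ = 0.2424
with δb = [0.0021 0.0011], A·Δx = δb → ‖Δx‖ = 0.0907
realised ‖Δx‖/‖x‖ = 0.3742
tightness: 0.3742 against a bound of 0.3742; the bound is attained (ratio 1)

0.3742
0.3742


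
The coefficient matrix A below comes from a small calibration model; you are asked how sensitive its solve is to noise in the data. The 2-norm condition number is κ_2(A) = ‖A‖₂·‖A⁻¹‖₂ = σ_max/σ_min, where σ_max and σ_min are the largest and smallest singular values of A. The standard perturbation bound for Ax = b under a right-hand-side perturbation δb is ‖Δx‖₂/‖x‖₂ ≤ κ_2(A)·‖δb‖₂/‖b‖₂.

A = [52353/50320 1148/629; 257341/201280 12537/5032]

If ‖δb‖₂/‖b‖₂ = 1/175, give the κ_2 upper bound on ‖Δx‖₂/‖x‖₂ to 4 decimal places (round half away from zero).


0.2706

AᵀA = [4403111041/1620545536 1029904785/202568192; 1029904785/202568192 241522225/25321024]; tr = 68721569/5607424, det = 1500625/22429696
char-poly roots: 49/4 and 30625/5607424
κ_2(A) = √(λ_max/λ_min) = √((49/4) / (30625/5607424)) = 47.3600
κ_2(A)·‖δb‖/‖b‖ = 0.2706


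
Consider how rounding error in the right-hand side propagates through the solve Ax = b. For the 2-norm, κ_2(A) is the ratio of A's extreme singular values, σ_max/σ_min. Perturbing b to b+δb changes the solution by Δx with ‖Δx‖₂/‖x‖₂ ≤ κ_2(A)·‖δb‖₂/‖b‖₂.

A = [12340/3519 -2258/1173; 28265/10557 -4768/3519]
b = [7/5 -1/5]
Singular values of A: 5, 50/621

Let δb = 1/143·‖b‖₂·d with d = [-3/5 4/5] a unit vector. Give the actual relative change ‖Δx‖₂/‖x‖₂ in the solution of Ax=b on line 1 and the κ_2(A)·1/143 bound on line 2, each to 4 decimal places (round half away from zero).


σ_max = 5, σ_min = 50/621
κ = σ_max/σ_min = 5/(50/621) = 62.1000
bound on ‖Δx‖/‖x‖: κ·ε = 62.1000·1/143 = 0.4343
solve Ax = b  →  x = [-5.6682 -11.0529]
‖b‖ = 1.4142, ‖x‖ = 12.4216
with δb = [-0.0059 0.0079], A·Δx = δb → ‖Δx‖ = 0.1228
dividing the unrounded norms, ‖Δx‖/‖x‖ = 0.0099
realised/bound (from unrounded values) ≈ 0.0228

0.0099
0.4343


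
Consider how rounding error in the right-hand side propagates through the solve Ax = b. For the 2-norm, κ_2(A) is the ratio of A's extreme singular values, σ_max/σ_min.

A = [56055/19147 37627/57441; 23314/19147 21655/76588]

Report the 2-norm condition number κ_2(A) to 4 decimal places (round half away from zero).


M = AᵀA = [3685705621/366607609 1658553325/733215218; 1658553325/733215218 26873109289/52791495696]. tr(M)=331716073/31404816, det(M)=28561/31404816
solving λ² − 331716073/31404816·λ + 28561/31404816 = 0 gives λ = 169/16, 169/1962801
σ_max=√(169/16)=(13/4), σ_min=√(169/1962801)=(13/1401) → κ = 350.2500

350.2500


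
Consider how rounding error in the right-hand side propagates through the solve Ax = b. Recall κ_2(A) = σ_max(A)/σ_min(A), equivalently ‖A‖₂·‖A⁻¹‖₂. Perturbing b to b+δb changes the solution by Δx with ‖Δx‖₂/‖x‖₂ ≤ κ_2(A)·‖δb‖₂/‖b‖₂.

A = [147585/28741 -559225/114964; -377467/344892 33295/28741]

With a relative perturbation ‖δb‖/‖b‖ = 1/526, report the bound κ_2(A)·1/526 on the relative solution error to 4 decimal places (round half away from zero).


0.1599

AᵀA = [1950620569/70761744 -38692360/1474203; -38692360/1474203 196591025/7862416]; tr = 1859969897/35380872, det = 442050625/1132187904
solving λ² − 1859969897/35380872·λ + 442050625/1132187904 = 0 gives λ = 841/16, 525625/70761744
κ_2(A) = √(λ_max/λ_min) = √((841/16) / (525625/70761744)) = 84.1200
perturbation bound = 84.1200·1/526 = 0.1599


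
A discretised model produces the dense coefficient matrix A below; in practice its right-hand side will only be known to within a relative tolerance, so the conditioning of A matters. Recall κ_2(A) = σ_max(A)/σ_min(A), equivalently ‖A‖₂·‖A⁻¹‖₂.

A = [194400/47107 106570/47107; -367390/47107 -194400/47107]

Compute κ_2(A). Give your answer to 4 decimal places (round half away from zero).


AᵀA = [597808900/7678441 318816000/7678441; 318816000/7678441 170064100/7678441]; tr = 2657000/26569, det = 10000/26569
solving λ² − 2657000/26569·λ + 10000/26569 = 0 gives λ = 100, 100/26569
κ_2(A) = √(λ_max/λ_min) = √(100 / (100/26569)) = 163.0000

163.0000


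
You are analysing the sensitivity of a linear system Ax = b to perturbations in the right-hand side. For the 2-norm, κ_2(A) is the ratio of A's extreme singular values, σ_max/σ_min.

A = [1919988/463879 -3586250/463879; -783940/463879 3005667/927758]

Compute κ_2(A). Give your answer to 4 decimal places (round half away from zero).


262.3750

form AᵀA = [1497012128/74898617 -2806713630/74898617; -2806713630/74898617 21050744993/299594468] with trace 1590517265/17623204 and determinant 521284/4405801
char-poly roots: 361/4 and 5776/4405801
so κ_2 = √((361/4) / (5776/4405801)) = 262.3750


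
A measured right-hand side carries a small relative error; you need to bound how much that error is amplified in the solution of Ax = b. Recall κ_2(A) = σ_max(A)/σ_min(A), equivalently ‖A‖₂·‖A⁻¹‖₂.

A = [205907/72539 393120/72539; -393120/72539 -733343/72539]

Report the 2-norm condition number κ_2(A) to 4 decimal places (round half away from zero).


251.0000

AᵀA = [681456841/18207289 1277640000/18207289; 1277640000/18207289 2395623841/18207289]; tr = 10647338/63001, det = 28561/63001
eigenvalues of AᵀA: λ = (tr ± √(tr²−4·det))/2 = 169, 169/63001
κ_2(A) = √(λ_max/λ_min) = √(169 / (169/63001)) = 251.0000


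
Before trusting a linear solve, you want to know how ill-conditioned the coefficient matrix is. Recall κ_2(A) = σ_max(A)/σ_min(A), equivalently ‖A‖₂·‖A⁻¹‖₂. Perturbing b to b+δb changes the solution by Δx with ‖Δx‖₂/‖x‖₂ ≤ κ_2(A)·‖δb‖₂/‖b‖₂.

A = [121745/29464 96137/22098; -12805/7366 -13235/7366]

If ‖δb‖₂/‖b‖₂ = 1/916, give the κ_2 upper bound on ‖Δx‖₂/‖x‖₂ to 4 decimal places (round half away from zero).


AᵀA = [17445333425/868127296 13737889165/651095472; 13737889165/651095472 5409404897/244160802]; tr = 392519569/9290304, det = 714025/37161216
solving λ² − 392519569/9290304·λ + 714025/37161216 = 0 gives λ = 169/4, 4225/9290304
σ_max=√(169/4)=(13/2), σ_min=√(4225/9290304)=(65/3048) → κ = 304.8000
worst-case relative error ≤ 304.8000 × 1/916 = 0.3328

0.3328


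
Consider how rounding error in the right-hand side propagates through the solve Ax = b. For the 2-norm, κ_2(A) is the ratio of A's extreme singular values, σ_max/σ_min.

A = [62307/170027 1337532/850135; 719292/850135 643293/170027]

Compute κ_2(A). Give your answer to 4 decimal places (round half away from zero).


AᵀA = [3635710281/4276506025 646216704/171060241; 646216704/171060241 71802597321/4276506025]; tr = 44877042/2544025, det = 194481/63600625
solving λ² − 44877042/2544025·λ + 194481/63600625 = 0 gives λ = 441/25, 441/2544025
κ_2(A) = √(λ_max/λ_min) = √((441/25) / (441/2544025)) = 319.0000

319.0000


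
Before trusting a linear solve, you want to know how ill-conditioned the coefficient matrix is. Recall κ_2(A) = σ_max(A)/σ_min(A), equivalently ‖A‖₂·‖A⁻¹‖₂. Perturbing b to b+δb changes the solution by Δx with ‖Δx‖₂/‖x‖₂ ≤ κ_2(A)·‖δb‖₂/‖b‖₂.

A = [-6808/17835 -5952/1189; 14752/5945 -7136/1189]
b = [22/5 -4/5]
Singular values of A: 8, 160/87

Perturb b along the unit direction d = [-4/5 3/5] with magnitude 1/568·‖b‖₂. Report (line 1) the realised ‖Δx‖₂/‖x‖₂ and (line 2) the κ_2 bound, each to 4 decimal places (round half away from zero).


σ_max = 8, σ_min = 160/87
κ = σ_max/σ_min = 8/(160/87) = 4.3500
bound on ‖Δx‖/‖x‖: κ·ε = 4.3500·1/568 = 0.0077
solve Ax = b  →  x = [-2.0671 -0.7213]
‖b‖ = 4.4721, ‖x‖ = 2.1893
with δb = [-0.0063 0.0047], A·Δx = δb → ‖Δx‖ = 0.0043
realised ‖Δx‖/‖x‖ = 0.0020
tightness: 0.0020 against a bound of 0.0077 (unrounded ratio ≈ 0.2553)

0.0020
0.0077


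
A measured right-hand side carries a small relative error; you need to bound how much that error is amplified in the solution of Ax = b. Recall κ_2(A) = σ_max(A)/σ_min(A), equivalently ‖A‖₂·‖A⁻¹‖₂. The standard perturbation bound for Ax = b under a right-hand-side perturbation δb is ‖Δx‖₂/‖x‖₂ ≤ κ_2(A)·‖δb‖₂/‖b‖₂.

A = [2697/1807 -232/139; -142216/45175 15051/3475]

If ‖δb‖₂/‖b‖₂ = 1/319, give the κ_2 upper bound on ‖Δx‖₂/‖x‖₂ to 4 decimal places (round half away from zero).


0.0871

AᵀA = [146577049/12075625 -194735232/12075625; -194735232/12075625 260172601/12075625]; tr = 16269986/483025, det = 707281/483025
solving λ² − 16269986/483025·λ + 707281/483025 = 0 gives λ = 841/25, 841/19321
so κ_2 = √((841/25) / (841/19321)) = 27.8000
perturbation bound = 27.8000·1/319 = 0.0871


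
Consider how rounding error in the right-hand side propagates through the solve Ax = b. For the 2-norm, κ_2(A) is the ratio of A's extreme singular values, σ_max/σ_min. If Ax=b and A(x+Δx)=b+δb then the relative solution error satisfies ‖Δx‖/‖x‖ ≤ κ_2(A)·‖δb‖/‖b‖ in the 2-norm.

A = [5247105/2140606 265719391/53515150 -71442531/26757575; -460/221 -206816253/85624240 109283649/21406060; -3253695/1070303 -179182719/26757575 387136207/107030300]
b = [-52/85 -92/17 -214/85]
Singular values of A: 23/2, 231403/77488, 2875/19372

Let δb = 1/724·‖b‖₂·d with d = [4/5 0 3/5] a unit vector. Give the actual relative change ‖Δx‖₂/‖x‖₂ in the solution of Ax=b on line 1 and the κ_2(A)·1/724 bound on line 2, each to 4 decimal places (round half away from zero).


from the listed singular values, σ₁ = 23/2, σ_n = 2875/19372
κ = σ_max/σ_min = (23/2)/(2875/19372) = 77.4880
perturbation bound = 77.4880·1/724 = 0.1070
solve Ax = b  →  x = [-12.3058 3.5997 -4.3741]
‖b‖ = 6.0000, ‖x‖ = 13.5470
δb = ε·‖b‖·d = [0.0066 0.0000 0.0050]; solving A·Δx = δb gives ‖Δx‖ = 0.0558
relative error = 0.0041
tightness: 0.0041 against a bound of 0.1070 (unrounded ratio ≈ 0.0385)

0.0041
0.1070


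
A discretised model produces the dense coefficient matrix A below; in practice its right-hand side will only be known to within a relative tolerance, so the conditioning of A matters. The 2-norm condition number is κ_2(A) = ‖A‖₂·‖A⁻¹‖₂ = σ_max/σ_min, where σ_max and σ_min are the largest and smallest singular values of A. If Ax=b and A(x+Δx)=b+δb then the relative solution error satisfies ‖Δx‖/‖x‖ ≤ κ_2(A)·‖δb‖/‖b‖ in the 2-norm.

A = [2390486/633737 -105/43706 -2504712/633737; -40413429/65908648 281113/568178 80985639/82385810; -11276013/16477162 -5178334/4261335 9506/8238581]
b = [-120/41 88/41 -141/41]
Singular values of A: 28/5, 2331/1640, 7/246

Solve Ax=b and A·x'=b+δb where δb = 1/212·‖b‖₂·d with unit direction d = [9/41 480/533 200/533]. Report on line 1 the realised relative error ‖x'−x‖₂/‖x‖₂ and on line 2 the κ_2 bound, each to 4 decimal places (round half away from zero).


0.2893
0.9283

from the listed singular values, σ₁ = 28/5, σ_n = 7/246
κ_2(A) = (28/5) / (7/246) = 196.8000
κ_2(A)·‖δb‖/‖b‖ = 0.9283
solve Ax = b  →  x = [0.4143 2.5978 1.1344]
‖b‖ = 5.0000, ‖x‖ = 2.8648
with δb = [0.0052 0.0212 0.0088], A·Δx = δb → ‖Δx‖ = 0.8288
dividing the unrounded norms, ‖Δx‖/‖x‖ = 0.2893
tightness: 0.2893 against a bound of 0.9283 (unrounded ratio ≈ 0.3117)


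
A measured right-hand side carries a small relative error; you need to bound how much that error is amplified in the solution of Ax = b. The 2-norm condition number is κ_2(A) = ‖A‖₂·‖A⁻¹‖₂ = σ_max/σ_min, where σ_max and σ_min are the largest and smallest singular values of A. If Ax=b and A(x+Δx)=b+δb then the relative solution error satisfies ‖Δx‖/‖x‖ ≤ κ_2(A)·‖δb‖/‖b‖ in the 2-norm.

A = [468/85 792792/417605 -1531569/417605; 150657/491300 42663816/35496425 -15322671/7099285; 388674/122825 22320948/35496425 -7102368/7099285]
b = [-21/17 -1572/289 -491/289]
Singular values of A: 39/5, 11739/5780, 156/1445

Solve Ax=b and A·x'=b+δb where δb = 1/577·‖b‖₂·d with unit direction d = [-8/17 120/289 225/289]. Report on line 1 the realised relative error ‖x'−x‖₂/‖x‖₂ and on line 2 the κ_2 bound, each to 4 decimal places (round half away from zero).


0.0034
0.1252

from the listed singular values, σ₁ = 39/5, σ_n = 156/1445
κ_2(A) = (39/5) / (156/1445) = 72.2500
bound on ‖Δx‖/‖x‖: κ·ε = 72.2500·1/577 = 0.1252
solve Ax = b  →  x = [0.8740 -25.3693 -11.4831]
2-norm of b is 5.8310; of x, 27.8608
re-solving with b+δb shifts x by Δx of norm 0.0936
dividing the unrounded norms, ‖Δx‖/‖x‖ = 0.0034
tightness: 0.0034 against a bound of 0.1252 (unrounded ratio ≈ 0.0268)
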